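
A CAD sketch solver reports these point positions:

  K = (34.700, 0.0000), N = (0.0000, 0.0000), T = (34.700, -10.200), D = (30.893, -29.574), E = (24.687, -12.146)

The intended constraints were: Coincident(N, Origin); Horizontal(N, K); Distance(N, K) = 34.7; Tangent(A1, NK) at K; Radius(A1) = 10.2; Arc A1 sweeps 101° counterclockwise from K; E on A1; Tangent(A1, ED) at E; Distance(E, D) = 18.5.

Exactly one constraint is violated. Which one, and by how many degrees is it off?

Tangent(A1, ED) at E — off by 8.60°.

N = (0.00, 0.00) ✓; N.y = 0.00, K.y = 0.00 ✓; |NK| = 34.70 ✓; ∠(TK, KN) = 90.00° ✓; |TK| = 10.20 ✓; bearing(T→E) − bearing(T→K) = 101.0° ✓; |TE| = 10.20 ✓; ∠(TE, ED) = 81.40° ✗; |ED| = 18.50 ✓.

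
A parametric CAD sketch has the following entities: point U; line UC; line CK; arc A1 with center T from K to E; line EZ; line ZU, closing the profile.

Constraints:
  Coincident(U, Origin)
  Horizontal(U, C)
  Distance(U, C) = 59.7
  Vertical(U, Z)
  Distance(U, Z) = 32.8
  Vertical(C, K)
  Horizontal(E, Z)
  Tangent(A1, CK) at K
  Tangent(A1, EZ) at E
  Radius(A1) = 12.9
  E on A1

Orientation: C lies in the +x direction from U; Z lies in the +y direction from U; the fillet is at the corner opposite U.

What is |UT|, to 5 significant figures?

50.855

U is at the origin; UC is horizontal with |UC| = 59.7 and C on the +x side, so C = (59.700, 0.0000). UZ is vertical with |UZ| = 32.8 and Z on the +y side, so Z = (0.0000, 32.800). The virtual corner opposite U is at (59.700, 32.800). Tangency of A1 to CK means the radius TK is perpendicular to CK and the tangent condition forces TE to be normal to EZ, with radius 12.9, so the center T sits 12.9 in from both sides at T = (46.800, 19.900). Then |UT| = |T − U| = 50.855.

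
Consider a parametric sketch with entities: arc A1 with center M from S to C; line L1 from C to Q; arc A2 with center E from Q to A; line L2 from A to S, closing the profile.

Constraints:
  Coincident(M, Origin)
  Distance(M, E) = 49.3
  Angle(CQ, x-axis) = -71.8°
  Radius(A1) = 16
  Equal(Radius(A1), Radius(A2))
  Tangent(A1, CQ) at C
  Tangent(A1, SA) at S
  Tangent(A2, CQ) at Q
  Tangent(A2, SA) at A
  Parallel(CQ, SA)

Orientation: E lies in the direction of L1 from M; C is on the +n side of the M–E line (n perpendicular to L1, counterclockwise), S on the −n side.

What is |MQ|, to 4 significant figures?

51.83

The slot axis is L1's direction at -71.8°, so u = (cos -71.8°, sin -71.8°) = (0.3123, -0.9500) and n = (−sin -71.8°, cos -71.8°) = (0.9500, 0.3123). M is at the origin and E lies 49.3 along u from M, so E = 49.3·u = (15.40, -46.83). Tangency of A1 to both parallel lines with radius 16.0 puts C and S at M ± 16.0·n: C = (15.20, 4.997), S = (-15.20, -4.997). Equal radii place Q and A the same way about E: Q = E + 16.0·n = (30.60, -41.84), A = E − 16.0·n = (0.1986, -51.83). Then |MQ| = |Q − M| = 51.83.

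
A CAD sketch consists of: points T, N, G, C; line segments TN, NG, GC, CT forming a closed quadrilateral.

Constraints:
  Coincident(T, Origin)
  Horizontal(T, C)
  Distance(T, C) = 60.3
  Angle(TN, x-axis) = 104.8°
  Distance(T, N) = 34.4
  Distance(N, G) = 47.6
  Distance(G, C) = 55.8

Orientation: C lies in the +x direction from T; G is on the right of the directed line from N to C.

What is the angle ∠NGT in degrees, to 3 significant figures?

7.91°

T is at the origin; T and C share the same y with |TC| = 60.3 and C in +x, so C = (60.3, 0). TN runs at 104.8° with |TN| = 34.4, so N = (-8.79, 33.3). G is determined by |NG| = 47.6 and |GC| = 55.8 together: it lies at the intersection of circle(N, 47.6) and circle(C, 55.8). With |NC| = 76.7, the foot of the radical line on NC is 32.8 from N and the perpendicular offset is √(47.6² − 32.8²) = 34.5. Taking the right-of-NC solution: G = (5.82, -12.0).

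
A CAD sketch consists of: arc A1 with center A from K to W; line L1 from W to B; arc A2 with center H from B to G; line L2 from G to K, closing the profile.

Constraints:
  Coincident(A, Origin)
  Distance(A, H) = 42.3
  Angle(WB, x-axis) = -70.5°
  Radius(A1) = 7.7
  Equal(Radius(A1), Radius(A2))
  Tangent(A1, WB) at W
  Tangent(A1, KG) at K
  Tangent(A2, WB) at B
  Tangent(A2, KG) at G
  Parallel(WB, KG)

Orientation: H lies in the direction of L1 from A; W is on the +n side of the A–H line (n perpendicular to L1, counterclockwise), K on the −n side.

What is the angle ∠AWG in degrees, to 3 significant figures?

70.0°

The slot axis is L1's direction at -70.5°, so u = (cos -70.5°, sin -70.5°) = (0.334, -0.943) and n = (−sin -70.5°, cos -70.5°) = (0.943, 0.334). A is at the origin and H lies 42.3 along u from A, so H = 42.3·u = (14.1, -39.9). Tangency of A1 to both parallel lines with radius 7.7 puts W and K at A ± 7.7·n: W = (7.26, 2.57), K = (-7.26, -2.57). Equal radii place B and G the same way about H: B = H + 7.7·n = (21.4, -37.3), G = H − 7.7·n = (6.86, -42.4). Then cos ∠AWG = WA·WG / (|WA||WG|), giving 70.0°.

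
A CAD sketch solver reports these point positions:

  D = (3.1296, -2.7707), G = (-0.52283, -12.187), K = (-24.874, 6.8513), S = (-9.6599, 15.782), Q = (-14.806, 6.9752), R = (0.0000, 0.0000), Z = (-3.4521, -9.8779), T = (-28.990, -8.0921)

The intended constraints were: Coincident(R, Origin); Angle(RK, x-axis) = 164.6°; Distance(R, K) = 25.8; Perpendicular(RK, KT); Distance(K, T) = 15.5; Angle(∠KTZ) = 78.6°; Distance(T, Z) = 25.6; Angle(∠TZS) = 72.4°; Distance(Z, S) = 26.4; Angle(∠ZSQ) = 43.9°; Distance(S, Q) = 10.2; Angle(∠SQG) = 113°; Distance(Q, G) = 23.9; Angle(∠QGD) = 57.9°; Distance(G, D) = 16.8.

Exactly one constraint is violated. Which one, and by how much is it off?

Distance(G, D) = 16.8 — off by 6.70.

R = (0.00, 0.00) ✓; RK at 164.6° ✓; |RK| = 25.80 ✓; ∠(RK, KT) = 90.00° ✓; |KT| = 15.50 ✓; ∠KTZ = 78.60° ✓; |TZ| = 25.60 ✓; ∠TZS = 72.40° ✓; |ZS| = 26.40 ✓; ∠ZSQ = 43.90° ✓; |SQ| = 10.20 ✓; ∠SQG = 113.0° ✓; |QG| = 23.90 ✓; ∠QGD = 57.90° ✓; |GD| = 10.10 ✗.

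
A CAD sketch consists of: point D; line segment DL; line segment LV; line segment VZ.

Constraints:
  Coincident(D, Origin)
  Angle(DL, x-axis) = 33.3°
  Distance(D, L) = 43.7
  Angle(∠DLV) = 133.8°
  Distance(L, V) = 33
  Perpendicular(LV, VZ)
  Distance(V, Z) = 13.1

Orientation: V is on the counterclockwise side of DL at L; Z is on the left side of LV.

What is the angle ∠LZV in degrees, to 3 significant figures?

68.3°

∠DLV = 133.8°, so LV runs at 33.3° + (180° − 133.8°) = 79.5° from the x-axis; with |LV| = 33.0, V = L + 33.0·(cos 79.5°, sin 79.5°) = (42.5, 56.4). The perpendicularity gives VZ at right angles to LV; with |VZ| = 13.1 on the left of LV, Z = V + 13.1·(-0.983, 0.182) = (29.7, 58.8). Then cos ∠LZV = ZL·ZV / (|ZL||ZV|), giving 68.3°.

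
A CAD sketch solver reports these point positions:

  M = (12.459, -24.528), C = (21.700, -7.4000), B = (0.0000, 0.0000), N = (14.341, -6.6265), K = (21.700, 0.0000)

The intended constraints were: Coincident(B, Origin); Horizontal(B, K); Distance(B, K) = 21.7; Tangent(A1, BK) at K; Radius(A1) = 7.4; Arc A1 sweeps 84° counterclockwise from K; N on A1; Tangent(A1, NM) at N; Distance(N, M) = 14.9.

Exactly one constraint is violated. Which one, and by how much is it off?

Distance(N, M) = 14.9 — off by 3.10.

B = (0.00, 0.00) ✓; B.y = 0.00, K.y = 0.00 ✓; |BK| = 21.70 ✓; ∠(CK, KB) = 90.00° ✓; |CK| = 7.400 ✓; bearing(C→N) − bearing(C→K) = 84.00° ✓; |CN| = 7.400 ✓; ∠(CN, NM) = 90.00° ✓; |NM| = 18.00 ✗.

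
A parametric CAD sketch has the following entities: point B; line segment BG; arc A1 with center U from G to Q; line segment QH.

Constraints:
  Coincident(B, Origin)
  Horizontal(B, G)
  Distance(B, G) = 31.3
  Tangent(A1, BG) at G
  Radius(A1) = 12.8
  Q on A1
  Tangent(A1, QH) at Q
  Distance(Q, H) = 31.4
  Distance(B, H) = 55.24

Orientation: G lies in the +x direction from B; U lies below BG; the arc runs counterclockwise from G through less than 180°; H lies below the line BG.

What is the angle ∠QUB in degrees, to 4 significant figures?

41.48°

Checks: B.y = 0.00, G.y = 0.00 ✓; |UQ| = 12.80 ✓; ∠(UQ, QH) = 90.00° ✓; |QH| = 31.40 ✓; |BH| = 55.24 ✓.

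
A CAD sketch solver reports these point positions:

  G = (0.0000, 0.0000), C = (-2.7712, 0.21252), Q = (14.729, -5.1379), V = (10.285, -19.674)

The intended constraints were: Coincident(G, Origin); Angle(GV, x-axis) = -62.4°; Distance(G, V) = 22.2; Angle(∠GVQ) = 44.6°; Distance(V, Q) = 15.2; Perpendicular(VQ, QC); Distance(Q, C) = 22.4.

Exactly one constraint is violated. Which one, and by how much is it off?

Distance(Q, C) = 22.4 — off by 4.10.

G = (0.00, 0.00) ✓; GV at -62.40° ✓; |GV| = 22.20 ✓; ∠GVQ = 44.60° ✓; |VQ| = 15.20 ✓; ∠(VQ, QC) = 90.00° ✓; |QC| = 18.30 ✗.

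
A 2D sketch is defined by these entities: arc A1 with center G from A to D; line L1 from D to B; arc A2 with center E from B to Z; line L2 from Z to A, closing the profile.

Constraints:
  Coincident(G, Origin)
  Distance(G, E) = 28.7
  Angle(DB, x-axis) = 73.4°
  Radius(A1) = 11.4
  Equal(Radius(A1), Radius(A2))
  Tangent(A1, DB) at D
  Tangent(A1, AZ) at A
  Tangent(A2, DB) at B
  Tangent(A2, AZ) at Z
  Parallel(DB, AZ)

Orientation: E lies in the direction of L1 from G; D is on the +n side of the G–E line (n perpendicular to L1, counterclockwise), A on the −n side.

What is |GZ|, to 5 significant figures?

30.881

The slot axis is L1's direction at 73.4°, so u = (cos 73.4°, sin 73.4°) = (0.28569, 0.95832) and n = (−sin 73.4°, cos 73.4°) = (-0.95832, 0.28569). G is at the origin and E lies 28.7 along u from G, so E = 28.7·u = (8.1993, 27.504). Tangency of A1 to both parallel lines with radius 11.4 puts D and A at G ± 11.4·n: D = (-10.925, 3.2568), A = (10.925, -3.2568). Equal radii place B and Z the same way about E: B = E + 11.4·n = (-2.7256, 30.761), Z = E − 11.4·n = (19.124, 24.247). Then |GZ| = |Z − G| = 30.881.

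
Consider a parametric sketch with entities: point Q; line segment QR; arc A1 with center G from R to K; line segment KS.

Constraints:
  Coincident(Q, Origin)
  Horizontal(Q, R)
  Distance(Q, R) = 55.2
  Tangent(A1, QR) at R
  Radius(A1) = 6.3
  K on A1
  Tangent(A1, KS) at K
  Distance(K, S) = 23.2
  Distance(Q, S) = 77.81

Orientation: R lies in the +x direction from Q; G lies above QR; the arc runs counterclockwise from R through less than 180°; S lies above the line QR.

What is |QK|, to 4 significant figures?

59.94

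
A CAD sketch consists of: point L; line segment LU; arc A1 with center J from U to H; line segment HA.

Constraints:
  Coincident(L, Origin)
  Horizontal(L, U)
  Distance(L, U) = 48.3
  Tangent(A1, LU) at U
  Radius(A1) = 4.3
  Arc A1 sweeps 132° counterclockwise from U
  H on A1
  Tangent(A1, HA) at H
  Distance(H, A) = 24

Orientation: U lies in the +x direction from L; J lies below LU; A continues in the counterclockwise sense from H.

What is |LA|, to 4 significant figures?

66.08

L is at the origin; LU is horizontal with |LU| = 48.3 and U on the +x side, so U = (48.30, 0.000). A1 meets LU tangentially, so JU is at right angles to LU, so J = U + (0, -4.3) = (48.30, -4.300). On A1, U sits at bearing 90° from J; a 132° counterclockwise sweep puts H at bearing 222°, so H = J + 4.3·(cos 222°, sin 222°) = (45.10, -7.177). The tangent condition forces JH to be normal to HA, so HA runs along (−sin 222°, cos 222°); with |HA| = 24.0, A = (61.16, -25.01). Then |LA| = |A − L| = 66.08.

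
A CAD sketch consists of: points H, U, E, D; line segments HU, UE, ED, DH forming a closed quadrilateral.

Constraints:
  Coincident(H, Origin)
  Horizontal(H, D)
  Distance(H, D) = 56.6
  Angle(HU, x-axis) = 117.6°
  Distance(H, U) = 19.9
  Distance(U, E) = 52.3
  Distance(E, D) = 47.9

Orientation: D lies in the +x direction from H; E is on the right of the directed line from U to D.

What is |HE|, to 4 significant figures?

32.44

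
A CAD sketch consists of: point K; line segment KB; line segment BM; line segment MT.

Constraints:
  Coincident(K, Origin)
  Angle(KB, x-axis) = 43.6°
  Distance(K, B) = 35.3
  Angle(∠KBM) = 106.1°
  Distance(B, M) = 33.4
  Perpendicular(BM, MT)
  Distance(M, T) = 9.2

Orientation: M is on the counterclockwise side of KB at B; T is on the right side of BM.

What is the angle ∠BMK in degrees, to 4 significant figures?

38.14°

K is at the origin; KB runs at 43.6° with length 35.3, so B = 35.3·(cos 43.6°, sin 43.6°) = (25.56, 24.34). ∠KBM = 106.1°, so BM runs at 43.6° + (180° − 106.1°) = 117.5° from the x-axis; with |BM| = 33.4, M = B + 33.4·(cos 117.5°, sin 117.5°) = (10.14, 53.97). Then cos ∠BMK = MB·MK / (|MB||MK|), giving 38.14°.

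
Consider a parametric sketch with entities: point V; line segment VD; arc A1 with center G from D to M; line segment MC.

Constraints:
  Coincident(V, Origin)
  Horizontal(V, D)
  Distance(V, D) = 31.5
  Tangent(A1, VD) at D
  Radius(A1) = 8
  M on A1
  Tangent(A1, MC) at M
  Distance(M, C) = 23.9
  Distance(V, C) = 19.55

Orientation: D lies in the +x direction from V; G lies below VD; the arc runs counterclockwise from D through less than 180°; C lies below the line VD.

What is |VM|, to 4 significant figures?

26.30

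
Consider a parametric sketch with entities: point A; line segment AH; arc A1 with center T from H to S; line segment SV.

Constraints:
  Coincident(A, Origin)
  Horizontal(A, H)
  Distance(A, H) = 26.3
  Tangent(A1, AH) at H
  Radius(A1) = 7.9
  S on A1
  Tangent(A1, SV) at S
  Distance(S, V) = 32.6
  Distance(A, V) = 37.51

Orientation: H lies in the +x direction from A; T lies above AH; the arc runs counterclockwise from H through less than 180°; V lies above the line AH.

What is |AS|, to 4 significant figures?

34.61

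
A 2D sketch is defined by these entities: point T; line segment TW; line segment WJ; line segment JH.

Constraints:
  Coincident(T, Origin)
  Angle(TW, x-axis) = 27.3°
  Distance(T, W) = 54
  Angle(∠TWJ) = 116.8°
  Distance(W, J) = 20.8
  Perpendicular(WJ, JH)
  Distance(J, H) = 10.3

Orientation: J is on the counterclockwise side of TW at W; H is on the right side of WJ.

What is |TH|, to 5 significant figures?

73.895

T is at the origin; TW runs at 27.3° with length 54.0, so W = 54.0·(cos 27.3°, sin 27.3°) = (47.985, 24.767). ∠TWJ = 116.8°, so WJ runs at 27.3° + (180° − 116.8°) = 90.500° from the x-axis; with |WJ| = 20.8, J = W + 20.8·(cos 90.500°, sin 90.500°) = (47.804, 45.566). WJ is perpendicular to JH; with |JH| = 10.3 on the right of WJ, H = J + 10.3·(0.99996, 0.0087265) = (58.103, 45.656). Then |TH| = |H − T| = 73.895.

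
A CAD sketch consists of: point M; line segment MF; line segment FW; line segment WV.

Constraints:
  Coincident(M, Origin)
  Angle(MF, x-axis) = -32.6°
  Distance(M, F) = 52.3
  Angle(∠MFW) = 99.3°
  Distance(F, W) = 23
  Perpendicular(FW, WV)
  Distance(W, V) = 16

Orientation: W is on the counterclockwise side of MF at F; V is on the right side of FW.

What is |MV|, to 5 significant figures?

74.570

M is at the origin; MF runs at -32.6° with length 52.3, so F = 52.3·(cos -32.6°, sin -32.6°) = (44.060, -28.178). ∠MFW = 99.3°, so FW runs at -32.6° + (180° − 99.3°) = 48.100° from the x-axis; with |FW| = 23.0, W = F + 23.0·(cos 48.100°, sin 48.100°) = (59.420, -11.059). FW is perpendicular to WV; with |WV| = 16.0 on the right of FW, V = W + 16.0·(0.74431, -0.66783) = (71.329, -21.744). Then |MV| = |V − M| = 74.570.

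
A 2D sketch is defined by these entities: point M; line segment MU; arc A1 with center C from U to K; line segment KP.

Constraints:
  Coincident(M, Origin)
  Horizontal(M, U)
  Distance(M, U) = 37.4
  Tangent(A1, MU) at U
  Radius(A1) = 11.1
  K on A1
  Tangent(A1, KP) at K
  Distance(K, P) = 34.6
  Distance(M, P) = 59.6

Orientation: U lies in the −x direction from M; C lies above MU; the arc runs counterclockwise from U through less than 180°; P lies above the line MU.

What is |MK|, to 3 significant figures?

30.2

M is at the origin; MU is horizontal with |MU| = 37.4 and U on the −x side, so U = (-37.4, 0.00). Since A1 is tangent to MU there, CU ⟂ MU, so C = U + (0, 11.1) = (-37.4, 11.1). Since CK ⟂ KP (tangency), |CP| = √(11.1² + 34.6²) = 36.3 regardless of where K sits on A1. So P lies on both circle(M, 59.6) and circle(C, 36.3); the above-MU intersection is P = (-36.1, 47.4). K is the foot of the tangent from P: K = (-26.7, 14.1).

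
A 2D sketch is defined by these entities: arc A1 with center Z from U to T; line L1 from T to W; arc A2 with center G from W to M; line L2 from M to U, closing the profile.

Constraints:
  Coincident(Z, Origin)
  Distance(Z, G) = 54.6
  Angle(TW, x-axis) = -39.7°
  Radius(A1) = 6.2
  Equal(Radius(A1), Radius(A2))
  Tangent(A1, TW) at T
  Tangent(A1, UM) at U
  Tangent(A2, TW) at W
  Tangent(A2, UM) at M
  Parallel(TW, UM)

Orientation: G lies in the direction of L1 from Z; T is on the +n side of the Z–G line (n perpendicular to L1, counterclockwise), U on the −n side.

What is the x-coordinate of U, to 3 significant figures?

-3.96

The slot axis is L1's direction at -39.7°, so u = (cos -39.7°, sin -39.7°) = (0.769, -0.639) and n = (−sin -39.7°, cos -39.7°) = (0.639, 0.769). Z is at the origin and G lies 54.6 along u from Z, so G = 54.6·u = (42.0, -34.9). Tangency of A1 to both parallel lines with radius 6.2 puts T and U at Z ± 6.2·n: T = (3.96, 4.77), U = (-3.96, -4.77). So U.x = -3.96.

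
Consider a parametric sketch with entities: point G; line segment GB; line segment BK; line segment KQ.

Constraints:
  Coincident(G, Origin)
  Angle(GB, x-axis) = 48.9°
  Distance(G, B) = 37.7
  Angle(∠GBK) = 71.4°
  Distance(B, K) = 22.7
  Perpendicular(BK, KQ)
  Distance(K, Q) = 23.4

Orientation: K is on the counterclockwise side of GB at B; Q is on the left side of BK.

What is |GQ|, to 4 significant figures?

16.31

G is at the origin; GB runs at 48.9° with length 37.7, so B = 37.7·(cos 48.9°, sin 48.9°) = (24.78, 28.41). ∠GBK = 71.4°, so BK runs at 48.9° + (180° − 71.4°) = 157.5° from the x-axis; with |BK| = 22.7, K = B + 22.7·(cos 157.5°, sin 157.5°) = (3.811, 37.10). The perpendicularity gives KQ at right angles to BK; with |KQ| = 23.4 on the left of BK, Q = K + 23.4·(-0.3827, -0.9239) = (-5.144, 15.48). Then |GQ| = |Q − G| = 16.31.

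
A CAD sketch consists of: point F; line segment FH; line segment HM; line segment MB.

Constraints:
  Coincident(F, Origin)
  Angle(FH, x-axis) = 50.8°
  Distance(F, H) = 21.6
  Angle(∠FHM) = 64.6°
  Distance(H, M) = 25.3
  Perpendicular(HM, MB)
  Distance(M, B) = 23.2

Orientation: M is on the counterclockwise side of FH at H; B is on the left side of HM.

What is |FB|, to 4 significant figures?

16.45

F is at the origin; FH runs at 50.8° with length 21.6, so H = 21.6·(cos 50.8°, sin 50.8°) = (13.65, 16.74). ∠FHM = 64.6°, so HM runs at 50.8° + (180° − 64.6°) = 166.2° from the x-axis; with |HM| = 25.3, M = H + 25.3·(cos 166.2°, sin 166.2°) = (-10.92, 22.77). HM is perpendicular to MB; with |MB| = 23.2 on the left of HM, B = M + 23.2·(-0.2385, -0.9711) = (-16.45, 0.2434). Then |FB| = |B − F| = 16.45.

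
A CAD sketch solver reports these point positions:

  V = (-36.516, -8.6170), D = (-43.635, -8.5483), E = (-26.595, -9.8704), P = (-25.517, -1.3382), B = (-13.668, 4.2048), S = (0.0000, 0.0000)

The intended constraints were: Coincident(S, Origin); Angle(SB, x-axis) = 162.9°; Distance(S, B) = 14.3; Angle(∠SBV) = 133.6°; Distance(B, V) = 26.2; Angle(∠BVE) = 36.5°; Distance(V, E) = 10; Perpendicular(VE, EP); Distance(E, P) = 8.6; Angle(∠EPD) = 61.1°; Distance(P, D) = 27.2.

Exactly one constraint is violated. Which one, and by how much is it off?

Distance(P, D) = 27.2 — off by 7.70.

S = (0.00, 0.00) ✓; SB at 162.9° ✓; |SB| = 14.30 ✓; ∠SBV = 133.6° ✓; |BV| = 26.20 ✓; ∠BVE = 36.50° ✓; |VE| = 10.00 ✓; ∠(VE, EP) = 90.00° ✓; |EP| = 8.600 ✓; ∠EPD = 61.10° ✓; |PD| = 19.50 ✗.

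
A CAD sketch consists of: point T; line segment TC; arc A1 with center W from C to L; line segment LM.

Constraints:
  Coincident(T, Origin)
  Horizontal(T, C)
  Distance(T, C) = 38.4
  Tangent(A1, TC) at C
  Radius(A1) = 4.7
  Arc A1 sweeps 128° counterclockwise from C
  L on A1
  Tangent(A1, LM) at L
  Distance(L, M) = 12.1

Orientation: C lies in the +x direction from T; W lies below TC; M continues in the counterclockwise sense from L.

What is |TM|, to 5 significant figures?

45.494

On A1, C sits at bearing 90° from W; a 128° counterclockwise sweep puts L at bearing 218°, so L = W + 4.7·(cos 218°, sin 218°) = (34.696, -7.5936). Since A1 is tangent to LM there, WL ⟂ LM, so LM runs along (−sin 218°, cos 218°); with |LM| = 12.1, M = (42.146, -17.129). Then |TM| = |M − T| = 45.494.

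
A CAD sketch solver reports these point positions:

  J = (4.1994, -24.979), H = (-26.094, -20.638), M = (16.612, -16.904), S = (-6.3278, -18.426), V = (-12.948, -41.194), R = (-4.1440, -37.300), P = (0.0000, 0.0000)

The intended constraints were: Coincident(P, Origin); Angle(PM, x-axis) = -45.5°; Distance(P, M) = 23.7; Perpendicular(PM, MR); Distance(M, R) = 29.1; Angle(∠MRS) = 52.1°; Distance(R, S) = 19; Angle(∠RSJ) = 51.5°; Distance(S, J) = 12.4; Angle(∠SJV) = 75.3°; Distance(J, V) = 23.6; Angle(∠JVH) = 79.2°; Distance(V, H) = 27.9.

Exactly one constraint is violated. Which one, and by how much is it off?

Distance(V, H) = 27.9 — off by 3.50.

P = (0.00, 0.00) ✓; PM at -45.50° ✓; |PM| = 23.70 ✓; ∠(PM, MR) = 90.00° ✓; |MR| = 29.10 ✓; ∠MRS = 52.10° ✓; |RS| = 19.00 ✓; ∠RSJ = 51.50° ✓; |SJ| = 12.40 ✓; ∠SJV = 75.30° ✓; |JV| = 23.60 ✓; ∠JVH = 79.20° ✓; |VH| = 24.40 ✗.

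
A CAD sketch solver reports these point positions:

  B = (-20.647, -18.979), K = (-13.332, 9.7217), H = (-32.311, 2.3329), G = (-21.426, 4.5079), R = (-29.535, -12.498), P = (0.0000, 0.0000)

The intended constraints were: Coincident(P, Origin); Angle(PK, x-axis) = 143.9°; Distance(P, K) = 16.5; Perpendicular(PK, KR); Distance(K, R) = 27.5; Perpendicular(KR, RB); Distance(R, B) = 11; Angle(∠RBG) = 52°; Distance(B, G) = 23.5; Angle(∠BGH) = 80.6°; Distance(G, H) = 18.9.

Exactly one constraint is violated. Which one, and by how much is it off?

Distance(G, H) = 18.9 — off by 7.80.

P = (0.00, 0.00) ✓; PK at 143.9° ✓; |PK| = 16.50 ✓; ∠(PK, KR) = 90.00° ✓; |KR| = 27.50 ✓; ∠(KR, RB) = 90.00° ✓; |RB| = 11.00 ✓; ∠RBG = 52.00° ✓; |BG| = 23.50 ✓; ∠BGH = 80.60° ✓; |GH| = 11.10 ✗.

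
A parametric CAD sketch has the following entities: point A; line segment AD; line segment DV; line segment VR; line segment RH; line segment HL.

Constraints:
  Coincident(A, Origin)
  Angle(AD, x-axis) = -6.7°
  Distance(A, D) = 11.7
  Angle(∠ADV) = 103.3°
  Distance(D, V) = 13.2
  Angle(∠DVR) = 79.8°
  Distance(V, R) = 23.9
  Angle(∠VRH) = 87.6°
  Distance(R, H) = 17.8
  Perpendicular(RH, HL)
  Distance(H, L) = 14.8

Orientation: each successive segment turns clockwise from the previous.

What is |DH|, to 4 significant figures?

21.36

∠DVR = 79.8° gives VR at 176.4° from the x-axis; with |VR| = 23.9, R = (-10.72, -12.98). ∠VRH = 87.6° gives RH at 84.00° from the x-axis; with |RH| = 17.8, H = (-8.855, 4.726). Then |DH| = |H − D| = 21.36.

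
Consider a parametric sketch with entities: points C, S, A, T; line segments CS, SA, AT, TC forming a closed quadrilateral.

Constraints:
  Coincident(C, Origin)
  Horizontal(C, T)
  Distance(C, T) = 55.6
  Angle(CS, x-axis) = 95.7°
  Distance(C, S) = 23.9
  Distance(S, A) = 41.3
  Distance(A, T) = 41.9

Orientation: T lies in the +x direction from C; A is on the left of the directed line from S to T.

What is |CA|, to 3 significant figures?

52.3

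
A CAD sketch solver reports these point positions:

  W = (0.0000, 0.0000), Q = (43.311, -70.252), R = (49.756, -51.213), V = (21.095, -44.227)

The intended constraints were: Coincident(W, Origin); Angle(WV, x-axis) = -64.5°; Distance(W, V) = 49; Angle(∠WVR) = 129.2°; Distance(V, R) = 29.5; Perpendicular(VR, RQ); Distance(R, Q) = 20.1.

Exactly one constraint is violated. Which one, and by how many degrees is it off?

Perpendicular(VR, RQ) — off by 5.00°.

W = (0.00, 0.00) ✓; WV at -64.50° ✓; |WV| = 49.00 ✓; ∠WVR = 129.2° ✓; |VR| = 29.50 ✓; ∠(VR, RQ) = 95.00° ✗; |RQ| = 20.10 ✓.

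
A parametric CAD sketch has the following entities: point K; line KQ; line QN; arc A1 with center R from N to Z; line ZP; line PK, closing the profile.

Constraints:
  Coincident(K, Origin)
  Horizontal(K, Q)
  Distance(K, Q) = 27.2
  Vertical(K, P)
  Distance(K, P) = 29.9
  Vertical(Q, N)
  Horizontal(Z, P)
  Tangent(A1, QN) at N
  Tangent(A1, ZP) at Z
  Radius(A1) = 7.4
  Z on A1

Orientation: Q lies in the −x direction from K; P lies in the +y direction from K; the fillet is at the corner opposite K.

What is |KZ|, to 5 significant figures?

35.862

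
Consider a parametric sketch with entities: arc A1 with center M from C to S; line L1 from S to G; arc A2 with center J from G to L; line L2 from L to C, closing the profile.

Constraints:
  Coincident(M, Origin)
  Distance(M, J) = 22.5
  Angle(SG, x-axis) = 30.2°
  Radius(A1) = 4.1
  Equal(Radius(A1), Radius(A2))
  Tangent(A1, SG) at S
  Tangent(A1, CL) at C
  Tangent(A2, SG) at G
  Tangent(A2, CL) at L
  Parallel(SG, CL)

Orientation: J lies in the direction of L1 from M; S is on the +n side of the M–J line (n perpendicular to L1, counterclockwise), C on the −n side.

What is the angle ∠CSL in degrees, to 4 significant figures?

69.98°

The slot axis is L1's direction at 30.2°, so u = (cos 30.2°, sin 30.2°) = (0.8643, 0.5030) and n = (−sin 30.2°, cos 30.2°) = (-0.5030, 0.8643). M is at the origin and J lies 22.5 along u from M, so J = 22.5·u = (19.45, 11.32). Tangency of A1 to both parallel lines with radius 4.1 puts S and C at M ± 4.1·n: S = (-2.062, 3.544), C = (2.062, -3.544). Equal radii place G and L the same way about J: G = J + 4.1·n = (17.38, 14.86), L = J − 4.1·n = (21.51, 7.774). Then cos ∠CSL = SC·SL / (|SC||SL|), giving 69.98°.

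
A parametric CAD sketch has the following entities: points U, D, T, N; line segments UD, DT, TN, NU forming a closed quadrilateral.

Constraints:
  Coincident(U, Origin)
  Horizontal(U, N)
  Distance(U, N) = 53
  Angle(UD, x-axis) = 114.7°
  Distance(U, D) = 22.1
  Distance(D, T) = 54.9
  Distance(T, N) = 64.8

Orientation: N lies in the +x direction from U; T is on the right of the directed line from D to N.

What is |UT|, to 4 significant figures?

34.39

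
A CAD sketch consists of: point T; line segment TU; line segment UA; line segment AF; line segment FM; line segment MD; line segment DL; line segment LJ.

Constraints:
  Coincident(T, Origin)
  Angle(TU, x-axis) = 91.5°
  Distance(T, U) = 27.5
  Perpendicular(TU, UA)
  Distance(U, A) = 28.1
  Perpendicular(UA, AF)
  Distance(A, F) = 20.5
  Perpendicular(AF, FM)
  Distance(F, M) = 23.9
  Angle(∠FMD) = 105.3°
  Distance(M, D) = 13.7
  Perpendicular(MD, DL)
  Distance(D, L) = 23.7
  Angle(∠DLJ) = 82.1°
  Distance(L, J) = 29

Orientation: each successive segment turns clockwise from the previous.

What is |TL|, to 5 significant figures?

35.359

T is at the origin; TU runs at 91.5° with length 27.5, so U = (-0.71987, 27.491). The perpendicularity gives UA at right angles to TU, so UA runs at 1.5000°; with |UA| = 28.1, A = (27.371, 28.226). UA is perpendicular to AF, so AF runs at -88.500°; with |AF| = 20.5, F = (27.907, 7.7332). The perpendicularity gives FM at right angles to AF, so FM runs at -178.50°; with |FM| = 23.9, M = (4.0153, 7.1075). ∠FMD = 105.3° gives MD at 106.80° from the x-axis; with |MD| = 13.7, D = (0.055587, 20.223). The perpendicularity gives DL at right angles to MD, so DL runs at 16.800°; with |DL| = 23.7, L = (22.744, 27.073). Then |TL| = |L − T| = 35.359.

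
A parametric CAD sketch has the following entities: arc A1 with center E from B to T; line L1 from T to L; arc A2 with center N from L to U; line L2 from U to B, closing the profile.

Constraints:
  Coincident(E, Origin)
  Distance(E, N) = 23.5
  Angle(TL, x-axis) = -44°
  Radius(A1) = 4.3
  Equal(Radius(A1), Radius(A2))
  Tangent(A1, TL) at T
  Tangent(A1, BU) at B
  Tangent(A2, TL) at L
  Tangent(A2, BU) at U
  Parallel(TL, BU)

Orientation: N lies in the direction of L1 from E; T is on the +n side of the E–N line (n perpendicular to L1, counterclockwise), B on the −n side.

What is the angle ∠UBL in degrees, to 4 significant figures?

20.10°

The slot axis is L1's direction at -44.0°, so u = (cos -44.0°, sin -44.0°) = (0.7193, -0.6947) and n = (−sin -44.0°, cos -44.0°) = (0.6947, 0.7193). E is at the origin and N lies 23.5 along u from E, so N = 23.5·u = (16.90, -16.32). Tangency of A1 to both parallel lines with radius 4.3 puts T and B at E ± 4.3·n: T = (2.987, 3.093), B = (-2.987, -3.093). Equal radii place L and U the same way about N: L = N + 4.3·n = (19.89, -13.23), U = N − 4.3·n = (13.92, -19.42). Then cos ∠UBL = BU·BL / (|BU||BL|), giving 20.10°.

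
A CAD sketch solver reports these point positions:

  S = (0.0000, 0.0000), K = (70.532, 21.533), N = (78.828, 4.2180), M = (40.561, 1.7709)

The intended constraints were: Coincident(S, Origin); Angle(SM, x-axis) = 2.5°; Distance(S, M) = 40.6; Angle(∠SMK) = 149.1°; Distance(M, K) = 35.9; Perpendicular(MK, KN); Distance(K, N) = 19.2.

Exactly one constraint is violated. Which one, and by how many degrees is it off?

Perpendicular(MK, KN) — off by 7.80°.

S = (0.00, 0.00) ✓; SM at 2.500° ✓; |SM| = 40.60 ✓; ∠SMK = 149.1° ✓; |MK| = 35.90 ✓; ∠(MK, KN) = 97.80° ✗; |KN| = 19.20 ✓.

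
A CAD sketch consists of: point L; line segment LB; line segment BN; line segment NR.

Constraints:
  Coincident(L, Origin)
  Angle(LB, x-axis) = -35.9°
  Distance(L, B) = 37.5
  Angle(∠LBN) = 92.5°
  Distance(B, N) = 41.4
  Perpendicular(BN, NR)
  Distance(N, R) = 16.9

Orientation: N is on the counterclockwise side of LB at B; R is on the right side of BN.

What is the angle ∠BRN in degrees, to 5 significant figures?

67.794°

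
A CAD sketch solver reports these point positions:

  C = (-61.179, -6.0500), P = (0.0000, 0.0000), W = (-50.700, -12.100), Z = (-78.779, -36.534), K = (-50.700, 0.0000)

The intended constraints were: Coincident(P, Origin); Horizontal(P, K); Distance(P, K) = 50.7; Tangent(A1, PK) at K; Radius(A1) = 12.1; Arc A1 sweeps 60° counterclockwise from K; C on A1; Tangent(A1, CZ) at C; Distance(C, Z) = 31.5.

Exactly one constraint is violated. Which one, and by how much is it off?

Distance(C, Z) = 31.5 — off by 3.70.

P = (0.00, 0.00) ✓; P.y = 0.00, K.y = 0.00 ✓; |PK| = 50.70 ✓; ∠(WK, KP) = 90.00° ✓; |WK| = 12.10 ✓; bearing(W→C) − bearing(W→K) = 60.00° ✓; |WC| = 12.10 ✓; ∠(WC, CZ) = 90.00° ✓; |CZ| = 35.20 ✗.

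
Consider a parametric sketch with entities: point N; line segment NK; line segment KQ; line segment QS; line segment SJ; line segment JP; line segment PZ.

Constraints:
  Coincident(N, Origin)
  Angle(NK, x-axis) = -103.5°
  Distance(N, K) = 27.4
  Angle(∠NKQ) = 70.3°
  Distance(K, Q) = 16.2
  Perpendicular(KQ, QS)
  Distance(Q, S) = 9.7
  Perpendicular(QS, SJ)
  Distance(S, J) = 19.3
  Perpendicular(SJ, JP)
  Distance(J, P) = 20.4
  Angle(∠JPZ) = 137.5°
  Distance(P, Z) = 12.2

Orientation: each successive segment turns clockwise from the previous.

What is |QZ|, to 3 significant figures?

22.6

N is at the origin; NK runs at -103.5° with length 27.4, so K = (-6.40, -26.6). ∠NKQ = 70.3° gives KQ at 147° from the x-axis; with |KQ| = 16.2, Q = (-20.0, -17.8). KQ ⟂ QS, so QS runs at 56.8°; with |QS| = 9.7, S = (-14.6, -9.66). QS ⟂ SJ, so SJ runs at -33.2°; with |SJ| = 19.3, J = (1.51, -20.2). SJ ⟂ JP, so JP runs at -123°; with |JP| = 20.4, P = (-9.66, -37.3). ∠JPZ = 137.5° gives PZ at -166° from the x-axis; with |PZ| = 12.2, Z = (-21.5, -40.3). Then |QZ| = |Z − Q| = 22.6.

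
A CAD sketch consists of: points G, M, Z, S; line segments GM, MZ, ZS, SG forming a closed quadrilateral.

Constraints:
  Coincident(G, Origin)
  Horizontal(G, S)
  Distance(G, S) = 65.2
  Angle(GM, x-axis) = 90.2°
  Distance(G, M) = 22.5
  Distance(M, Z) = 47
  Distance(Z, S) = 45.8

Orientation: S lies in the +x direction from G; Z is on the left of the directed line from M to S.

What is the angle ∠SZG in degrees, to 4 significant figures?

75.53°

G is at the origin; G and S share the same y with |GS| = 65.2 and S in +x, so S = (65.2, 0). GM runs at 90.2° with |GM| = 22.5, so M = (-0.07854, 22.50). Z is determined by |MZ| = 47.0 and |ZS| = 45.8 together: it lies at the intersection of circle(M, 47.0) and circle(S, 45.8). With |MS| = 69.05, the foot of the radical line on MS is 35.33 from M and the perpendicular offset is √(47.0² − 35.33²) = 31.00. Taking the left-of-MS solution: Z = (43.42, 40.29).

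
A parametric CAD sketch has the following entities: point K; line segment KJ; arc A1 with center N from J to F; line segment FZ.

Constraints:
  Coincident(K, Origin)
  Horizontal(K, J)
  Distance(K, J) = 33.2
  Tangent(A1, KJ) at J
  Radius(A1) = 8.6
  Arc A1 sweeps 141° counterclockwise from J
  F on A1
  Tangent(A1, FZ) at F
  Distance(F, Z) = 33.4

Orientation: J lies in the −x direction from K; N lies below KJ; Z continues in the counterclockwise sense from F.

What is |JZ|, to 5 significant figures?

41.713

On A1, J sits at bearing 90° from N; a 141° counterclockwise sweep puts F at bearing 231°, so F = N + 8.6·(cos 231°, sin 231°) = (-38.612, -15.283). The tangent condition forces NF to be normal to FZ, so FZ runs along (−sin 231°, cos 231°); with |FZ| = 33.4, Z = (-12.655, -36.303). Then |JZ| = |Z − J| = 41.713.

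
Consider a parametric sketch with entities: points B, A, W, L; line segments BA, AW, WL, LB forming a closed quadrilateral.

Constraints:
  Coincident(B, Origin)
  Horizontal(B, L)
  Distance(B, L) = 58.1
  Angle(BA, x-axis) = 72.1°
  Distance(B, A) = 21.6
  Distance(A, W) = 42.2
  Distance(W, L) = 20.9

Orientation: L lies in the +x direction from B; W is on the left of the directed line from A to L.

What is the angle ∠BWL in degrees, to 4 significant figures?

95.44°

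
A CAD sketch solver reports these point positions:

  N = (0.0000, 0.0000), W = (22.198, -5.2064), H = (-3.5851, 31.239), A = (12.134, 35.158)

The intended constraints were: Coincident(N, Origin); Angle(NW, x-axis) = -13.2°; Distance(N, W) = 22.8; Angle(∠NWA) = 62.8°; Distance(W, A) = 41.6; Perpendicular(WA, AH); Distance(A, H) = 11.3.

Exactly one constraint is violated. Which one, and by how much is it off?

Distance(A, H) = 11.3 — off by 4.90.

N = (0.00, 0.00) ✓; NW at -13.20° ✓; |NW| = 22.80 ✓; ∠NWA = 62.80° ✓; |WA| = 41.60 ✓; ∠(WA, AH) = 90.00° ✓; |AH| = 16.20 ✗.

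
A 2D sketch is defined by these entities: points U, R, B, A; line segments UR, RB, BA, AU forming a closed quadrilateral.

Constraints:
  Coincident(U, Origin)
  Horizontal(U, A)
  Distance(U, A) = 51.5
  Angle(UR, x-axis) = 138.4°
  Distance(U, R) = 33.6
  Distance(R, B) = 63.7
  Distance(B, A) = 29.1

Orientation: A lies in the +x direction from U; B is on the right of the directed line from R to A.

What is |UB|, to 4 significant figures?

30.46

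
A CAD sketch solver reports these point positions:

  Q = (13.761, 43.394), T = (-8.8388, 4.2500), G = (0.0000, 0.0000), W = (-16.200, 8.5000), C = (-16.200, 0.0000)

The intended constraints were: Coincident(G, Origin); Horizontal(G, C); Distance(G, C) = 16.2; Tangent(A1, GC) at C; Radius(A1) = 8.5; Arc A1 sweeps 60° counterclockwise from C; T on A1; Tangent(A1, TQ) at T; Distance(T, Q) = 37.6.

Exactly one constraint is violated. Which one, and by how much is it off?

Distance(T, Q) = 37.6 — off by 7.60.

G = (0.00, 0.00) ✓; G.y = 0.00, C.y = 0.00 ✓; |GC| = 16.20 ✓; ∠(WC, CG) = 90.00° ✓; |WC| = 8.500 ✓; bearing(W→T) − bearing(W→C) = 60.00° ✓; |WT| = 8.500 ✓; ∠(WT, TQ) = 90.00° ✓; |TQ| = 45.20 ✗.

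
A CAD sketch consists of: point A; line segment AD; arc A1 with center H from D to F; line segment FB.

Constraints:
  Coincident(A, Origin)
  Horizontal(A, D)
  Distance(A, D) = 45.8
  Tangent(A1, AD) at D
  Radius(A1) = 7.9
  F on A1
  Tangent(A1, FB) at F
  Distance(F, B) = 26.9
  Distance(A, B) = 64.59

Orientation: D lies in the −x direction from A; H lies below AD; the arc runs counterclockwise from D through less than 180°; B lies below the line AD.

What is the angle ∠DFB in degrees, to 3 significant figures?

136°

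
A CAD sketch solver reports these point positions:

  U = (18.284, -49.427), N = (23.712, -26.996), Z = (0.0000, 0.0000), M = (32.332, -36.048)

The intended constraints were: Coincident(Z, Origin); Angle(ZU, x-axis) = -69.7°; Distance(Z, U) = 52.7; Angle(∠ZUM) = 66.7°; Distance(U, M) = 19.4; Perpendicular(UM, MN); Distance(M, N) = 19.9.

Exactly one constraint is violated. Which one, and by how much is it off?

Distance(M, N) = 19.9 — off by 7.40.

Z = (0.00, 0.00) ✓; ZU at -69.70° ✓; |ZU| = 52.70 ✓; ∠ZUM = 66.70° ✓; |UM| = 19.40 ✓; ∠(UM, MN) = 90.00° ✓; |MN| = 12.50 ✗.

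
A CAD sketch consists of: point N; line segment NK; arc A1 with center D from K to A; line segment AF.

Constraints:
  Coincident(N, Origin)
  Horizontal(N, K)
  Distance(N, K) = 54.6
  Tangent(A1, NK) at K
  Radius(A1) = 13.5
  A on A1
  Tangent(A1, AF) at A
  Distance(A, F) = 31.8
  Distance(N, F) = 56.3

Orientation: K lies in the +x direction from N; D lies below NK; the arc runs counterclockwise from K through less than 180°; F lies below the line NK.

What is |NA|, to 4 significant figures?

42.82

N is at the origin; NK is horizontal with |NK| = 54.6 and K on the +x side, so K = (54.60, 0.000). A1 meets NK tangentially, so DK is at right angles to NK, so D = K + (0, -13.5) = (54.60, -13.50). Since DA ⟂ AF (tangency), |DF| = √(13.5² + 31.8²) = 34.55 regardless of where A sits on A1. So F lies on both circle(N, 56.3) and circle(D, 34.55); the below-NK intersection is F = (36.46, -42.90). A is the foot of the tangent from F: A = (41.25, -11.46).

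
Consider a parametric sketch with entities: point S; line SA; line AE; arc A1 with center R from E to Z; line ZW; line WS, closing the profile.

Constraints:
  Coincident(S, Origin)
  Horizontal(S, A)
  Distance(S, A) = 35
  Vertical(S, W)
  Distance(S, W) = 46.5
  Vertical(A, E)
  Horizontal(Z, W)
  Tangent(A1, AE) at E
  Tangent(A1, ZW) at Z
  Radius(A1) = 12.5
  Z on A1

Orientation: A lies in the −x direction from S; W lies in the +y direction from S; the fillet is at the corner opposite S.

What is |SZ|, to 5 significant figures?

51.658

S is at the origin; S and A share the same y with |SA| = 35.0 and A on the −x side, so A = (-35.000, 0.0000). S and W share the same x with |SW| = 46.5 and W on the +y side, so W = (0.0000, 46.500). The virtual corner opposite S is at (-35.000, 46.500). Tangency of A1 to AE means the radius RE is perpendicular to AE and A1 meets ZW tangentially, so RZ is at right angles to ZW, with radius 12.5, so the center R sits 12.5 in from both sides at R = (-22.500, 34.000). That places the tangent points at E = (-35.000, 34.000) on AE and Z = (-22.500, 46.500) on ZW. Then |SZ| = |Z − S| = 51.658.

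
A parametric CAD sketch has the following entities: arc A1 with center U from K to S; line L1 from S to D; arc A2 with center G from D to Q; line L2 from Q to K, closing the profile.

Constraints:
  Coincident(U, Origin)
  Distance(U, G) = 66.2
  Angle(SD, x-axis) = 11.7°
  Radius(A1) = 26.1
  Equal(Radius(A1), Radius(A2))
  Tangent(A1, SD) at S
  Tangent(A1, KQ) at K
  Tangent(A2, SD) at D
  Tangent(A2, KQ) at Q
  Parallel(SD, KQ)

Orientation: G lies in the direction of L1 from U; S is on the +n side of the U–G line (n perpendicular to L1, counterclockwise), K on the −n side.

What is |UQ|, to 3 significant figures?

71.2

The slot axis is L1's direction at 11.7°, so u = (cos 11.7°, sin 11.7°) = (0.979, 0.203) and n = (−sin 11.7°, cos 11.7°) = (-0.203, 0.979). U is at the origin and G lies 66.2 along u from U, so G = 66.2·u = (64.8, 13.4). Tangency of A1 to both parallel lines with radius 26.1 puts S and K at U ± 26.1·n: S = (-5.29, 25.6), K = (5.29, -25.6). Equal radii place D and Q the same way about G: D = G + 26.1·n = (59.5, 39.0), Q = G − 26.1·n = (70.1, -12.1). Then |UQ| = |Q − U| = 71.2.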